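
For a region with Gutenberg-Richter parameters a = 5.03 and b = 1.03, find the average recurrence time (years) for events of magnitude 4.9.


log10(N) = 5.03 - 1.03*4.9 = -0.017
N = 10^-0.017 = 0.961612
T = 1/N = 1/0.961612 = 1.0399 years

1.0399


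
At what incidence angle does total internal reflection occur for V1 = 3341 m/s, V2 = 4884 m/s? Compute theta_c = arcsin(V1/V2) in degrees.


V1/V2 = 3341/4884 = 0.68407
theta_c = arcsin(0.68407) = 43.1625 degrees

43.1625


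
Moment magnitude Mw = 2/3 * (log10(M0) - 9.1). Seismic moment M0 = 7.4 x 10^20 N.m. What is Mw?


log10(M0) = log10(7.4 x 10^20) = 20.8692
Mw = 2/3 * (20.8692 - 9.1)
= 2/3 * 11.7692
= 7.85

7.85


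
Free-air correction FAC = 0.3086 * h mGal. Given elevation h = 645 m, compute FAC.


FAC = 0.3086 * h
= 0.3086 * 645
= 199.047 mGal

199.047


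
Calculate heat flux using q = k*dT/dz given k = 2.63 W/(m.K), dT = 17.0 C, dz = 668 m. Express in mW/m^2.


q = k * dT / dz * 1000
= 2.63 * 17.0 / 668 * 1000
= 0.066931 * 1000
= 66.9311 mW/m^2

66.9311


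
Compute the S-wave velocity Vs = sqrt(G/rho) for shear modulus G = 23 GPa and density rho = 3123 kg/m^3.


Convert G to Pa: G = 23e9 Pa
Compute G/rho = 23e9 / 3123 = 7364713.4166
Vs = sqrt(7364713.4166) = 2713.8 m/s

2713.8


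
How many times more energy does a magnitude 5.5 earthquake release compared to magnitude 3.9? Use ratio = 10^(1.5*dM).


M2 - M1 = 5.5 - 3.9 = 1.6
1.5 * 1.6 = 2.4
ratio = 10^2.4 = 251.19

251.19


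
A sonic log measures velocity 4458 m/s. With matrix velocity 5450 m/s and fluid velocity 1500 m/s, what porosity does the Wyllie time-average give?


1/V - 1/Vm = 1/4458 - 1/5450 = 4.083e-05
1/Vf - 1/Vm = 1/1500 - 1/5450 = 0.00048318
phi = 4.083e-05 / 0.00048318 = 0.0845

0.0845


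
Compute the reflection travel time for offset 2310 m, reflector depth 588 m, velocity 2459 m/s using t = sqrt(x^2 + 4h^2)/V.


x^2 + 4h^2 = 2310^2 + 4*588^2 = 5336100 + 1382976 = 6719076
sqrt(6719076) = 2592.1181
t = 2592.1181 / 2459 = 1.0541 s

1.0541


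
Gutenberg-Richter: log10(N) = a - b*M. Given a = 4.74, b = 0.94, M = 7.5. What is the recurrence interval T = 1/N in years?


log10(N) = 4.74 - 0.94*7.5 = -2.31
N = 10^-2.31 = 0.004898
T = 1/N = 1/0.004898 = 204.1738 years

204.1738


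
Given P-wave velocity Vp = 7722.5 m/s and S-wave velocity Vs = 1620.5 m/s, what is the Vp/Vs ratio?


Vp/Vs = 7722.5 / 1620.5
= 4.7655

4.7655


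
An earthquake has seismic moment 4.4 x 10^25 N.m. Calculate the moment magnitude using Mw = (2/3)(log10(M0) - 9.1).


log10(M0) = log10(4.4 x 10^25) = 25.6435
Mw = 2/3 * (25.6435 - 9.1)
= 2/3 * 16.5435
= 11.03

11.03


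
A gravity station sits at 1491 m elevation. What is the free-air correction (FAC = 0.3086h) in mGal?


FAC = 0.3086 * h
= 0.3086 * 1491
= 460.1226 mGal

460.1226


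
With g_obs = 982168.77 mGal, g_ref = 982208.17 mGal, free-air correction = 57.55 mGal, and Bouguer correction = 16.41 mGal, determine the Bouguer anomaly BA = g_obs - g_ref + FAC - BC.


BA = g_obs - g_ref + FAC - BC
= 982168.77 - 982208.17 + 57.55 - 16.41
= 1.74 mGal

1.74


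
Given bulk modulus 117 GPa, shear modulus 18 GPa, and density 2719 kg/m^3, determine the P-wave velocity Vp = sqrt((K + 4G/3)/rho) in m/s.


First compute the effective modulus:
K + 4G/3 = 117e9 + 4*18e9/3 = 141000000000.0 Pa
Then divide by density:
141000000000.0 / 2719 = 51857300.4781 Pa/(kg/m^3)
Take the square root:
Vp = sqrt(51857300.4781) = 7201.2 m/s

7201.2


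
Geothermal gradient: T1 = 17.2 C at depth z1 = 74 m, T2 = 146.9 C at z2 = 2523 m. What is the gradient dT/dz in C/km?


dT = 146.9 - 17.2 = 129.7 C
dz = 2523 - 74 = 2449 m
gradient = dT/dz * 1000 = 129.7/2449 * 1000 = 52.9604 C/km

52.9604


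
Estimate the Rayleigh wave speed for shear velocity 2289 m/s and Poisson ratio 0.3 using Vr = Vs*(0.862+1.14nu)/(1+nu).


Numerator factor = 0.862 + 1.14*0.3 = 1.204
Denominator = 1 + 0.3 = 1.3
Vr = 2289 * 1.204 / 1.3 = 2119.97 m/s

2119.97


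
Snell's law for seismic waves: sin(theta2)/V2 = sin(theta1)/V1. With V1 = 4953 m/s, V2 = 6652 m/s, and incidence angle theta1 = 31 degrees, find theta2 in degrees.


sin(theta1) = sin(31 deg) = 0.515038
sin(theta2) = V2/V1 * sin(theta1) = 6652/4953 * 0.515038 = 0.691709
theta2 = arcsin(0.691709) = 43.7655 degrees

43.7655


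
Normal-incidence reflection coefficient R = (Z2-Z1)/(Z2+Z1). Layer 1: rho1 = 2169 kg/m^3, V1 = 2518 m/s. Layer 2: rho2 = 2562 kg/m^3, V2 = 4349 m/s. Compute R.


Z1 = 2169 * 2518 = 5461542
Z2 = 2562 * 4349 = 11142138
R = (11142138 - 5461542) / (11142138 + 5461542) = 5680596 / 16603680 = 0.3421

0.3421


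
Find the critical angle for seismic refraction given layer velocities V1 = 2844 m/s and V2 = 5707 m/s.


V1/V2 = 2844/5707 = 0.498335
theta_c = arcsin(0.498335) = 29.8899 degrees

29.8899


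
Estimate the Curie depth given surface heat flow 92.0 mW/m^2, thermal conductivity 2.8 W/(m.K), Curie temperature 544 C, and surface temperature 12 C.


T_Curie - T_surf = 544 - 12 = 532 C
Convert q to W/m^2: 92.0 mW/m^2 = 0.092 W/m^2
d = 532 * 2.8 / 0.092 = 16191.3 m

16191.3


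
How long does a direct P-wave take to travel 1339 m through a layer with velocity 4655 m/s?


t = x / V
= 1339 / 4655
= 0.2876 s

0.2876


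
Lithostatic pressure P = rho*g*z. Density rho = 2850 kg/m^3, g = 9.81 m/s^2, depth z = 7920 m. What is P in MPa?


P = rho * g * z / 1e6
= 2850 * 9.81 * 7920 / 1e6
= 221431320.0 / 1e6
= 221.4313 MPa

221.4313


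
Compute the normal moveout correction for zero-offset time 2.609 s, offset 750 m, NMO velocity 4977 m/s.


x/Vnmo = 750/4977 = 0.150693
(x/Vnmo)^2 = 0.022708
t0^2 = 6.806881
sqrt(6.806881 + 0.022708) = 2.613348
dt = 2.613348 - 2.609 = 0.004348

0.004348


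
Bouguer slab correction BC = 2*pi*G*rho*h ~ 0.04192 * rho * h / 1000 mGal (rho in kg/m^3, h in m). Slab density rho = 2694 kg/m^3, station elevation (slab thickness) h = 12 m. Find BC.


BC = 0.04192 * rho * h / 1000
= 0.04192 * 2694 * 12 / 1000
= 1.3552 mGal

1.3552


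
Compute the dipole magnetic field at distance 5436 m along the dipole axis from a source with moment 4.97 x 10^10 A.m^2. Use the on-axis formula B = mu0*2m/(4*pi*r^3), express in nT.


m = 4.97 x 10^10 = 49700000000 A.m^2
2m = 99400000000 A.m^2
r^3 = 5436^3 = 160634321856
B = (4pi*10^-7) * 99400000000 / (4*pi * 160634321856) * 1e9
= 124909.723907 / 2018590421828.75 * 1e9
= 61.8797 nT

61.8797


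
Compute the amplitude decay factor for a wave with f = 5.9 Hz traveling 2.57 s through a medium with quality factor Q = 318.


pi*f*t/Q = pi*5.9*2.57/318 = 0.149799
A/A0 = exp(-0.149799) = 0.860881

0.860881


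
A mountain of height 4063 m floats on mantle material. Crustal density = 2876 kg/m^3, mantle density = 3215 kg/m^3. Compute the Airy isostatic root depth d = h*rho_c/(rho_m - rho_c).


rho_m - rho_c = 3215 - 2876 = 339
d = 4063 * 2876 / 339
= 11685188 / 339
= 34469.58 m

34469.58


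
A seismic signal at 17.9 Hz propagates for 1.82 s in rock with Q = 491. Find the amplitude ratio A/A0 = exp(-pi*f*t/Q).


pi*f*t/Q = pi*17.9*1.82/491 = 0.208446
A/A0 = exp(-0.208446) = 0.811845

0.811845


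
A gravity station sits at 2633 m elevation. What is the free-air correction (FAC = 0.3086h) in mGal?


FAC = 0.3086 * h
= 0.3086 * 2633
= 812.5438 mGal

812.5438


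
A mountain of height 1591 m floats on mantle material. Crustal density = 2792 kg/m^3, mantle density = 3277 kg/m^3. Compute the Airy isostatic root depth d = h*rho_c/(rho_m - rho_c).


rho_m - rho_c = 3277 - 2792 = 485
d = 1591 * 2792 / 485
= 4442072 / 485
= 9158.91 m

9158.91


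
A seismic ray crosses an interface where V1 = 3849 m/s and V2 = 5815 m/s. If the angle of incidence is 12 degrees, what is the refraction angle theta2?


sin(theta1) = sin(12 deg) = 0.207912
sin(theta2) = V2/V1 * sin(theta1) = 5815/3849 * 0.207912 = 0.314109
theta2 = arcsin(0.314109) = 18.307 degrees

18.307


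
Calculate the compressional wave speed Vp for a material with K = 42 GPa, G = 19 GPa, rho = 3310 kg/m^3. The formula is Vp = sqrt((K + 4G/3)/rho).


First compute the effective modulus:
K + 4G/3 = 42e9 + 4*19e9/3 = 67333333333.33 Pa
Then divide by density:
67333333333.33 / 3310 = 20342396.7774 Pa/(kg/m^3)
Take the square root:
Vp = sqrt(20342396.7774) = 4510.25 m/s

4510.25


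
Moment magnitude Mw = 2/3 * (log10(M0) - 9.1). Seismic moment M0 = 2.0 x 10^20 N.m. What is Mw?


log10(M0) = log10(2.0 x 10^20) = 20.301
Mw = 2/3 * (20.301 - 9.1)
= 2/3 * 11.201
= 7.47

7.47


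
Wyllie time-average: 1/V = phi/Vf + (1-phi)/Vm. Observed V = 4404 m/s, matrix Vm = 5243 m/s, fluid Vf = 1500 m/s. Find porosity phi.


1/V - 1/Vm = 1/4404 - 1/5243 = 3.634e-05
1/Vf - 1/Vm = 1/1500 - 1/5243 = 0.00047594
phi = 3.634e-05 / 0.00047594 = 0.0763

0.0763


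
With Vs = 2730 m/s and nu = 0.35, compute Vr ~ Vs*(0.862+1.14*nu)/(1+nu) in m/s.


Numerator factor = 0.862 + 1.14*0.35 = 1.261
Denominator = 1 + 0.35 = 1.35
Vr = 2730 * 1.261 / 1.35 = 2550.02 m/s

2550.02


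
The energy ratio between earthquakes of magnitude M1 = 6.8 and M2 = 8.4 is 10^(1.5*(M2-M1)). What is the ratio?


M2 - M1 = 8.4 - 6.8 = 1.6
1.5 * 1.6 = 2.4
ratio = 10^2.4 = 251.19

251.19


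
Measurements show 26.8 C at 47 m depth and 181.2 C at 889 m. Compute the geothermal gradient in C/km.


dT = 181.2 - 26.8 = 154.4 C
dz = 889 - 47 = 842 m
gradient = dT/dz * 1000 = 154.4/842 * 1000 = 183.3729 C/km

183.3729


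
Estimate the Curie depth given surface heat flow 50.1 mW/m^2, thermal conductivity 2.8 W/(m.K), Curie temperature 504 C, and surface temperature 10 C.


T_Curie - T_surf = 504 - 10 = 494 C
Convert q to W/m^2: 50.1 mW/m^2 = 0.0501 W/m^2
d = 494 * 2.8 / 0.0501 = 27608.78 m

27608.78


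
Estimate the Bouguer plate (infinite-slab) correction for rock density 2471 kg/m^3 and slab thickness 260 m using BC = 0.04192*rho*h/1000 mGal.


BC = 0.04192 * rho * h / 1000
= 0.04192 * 2471 * 260 / 1000
= 26.9319 mGal

26.9319


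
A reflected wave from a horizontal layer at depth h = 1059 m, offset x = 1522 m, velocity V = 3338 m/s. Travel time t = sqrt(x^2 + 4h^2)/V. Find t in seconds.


x^2 + 4h^2 = 1522^2 + 4*1059^2 = 2316484 + 4485924 = 6802408
sqrt(6802408) = 2608.1426
t = 2608.1426 / 3338 = 0.7813 s

0.7813


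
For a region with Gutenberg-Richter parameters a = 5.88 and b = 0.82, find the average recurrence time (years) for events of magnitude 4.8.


log10(N) = 5.88 - 0.82*4.8 = 1.944
N = 10^1.944 = 87.902252
T = 1/N = 1/87.902252 = 0.0114 years

0.0114


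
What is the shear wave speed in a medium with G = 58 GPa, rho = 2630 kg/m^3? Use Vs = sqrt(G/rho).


Convert G to Pa: G = 58e9 Pa
Compute G/rho = 58e9 / 2630 = 22053231.9392
Vs = sqrt(22053231.9392) = 4696.09 m/s

4696.09


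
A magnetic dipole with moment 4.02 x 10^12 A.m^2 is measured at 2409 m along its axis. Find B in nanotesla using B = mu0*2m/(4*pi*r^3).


m = 4.02 x 10^12 = 4020000000000 A.m^2
2m = 8040000000000 A.m^2
r^3 = 2409^3 = 13980103929
B = (4pi*10^-7) * 8040000000000 / (4*pi * 13980103929) * 1e9
= 10103361.973945 / 175679167199.07 * 1e9
= 57510.3021 nT

57510.3021


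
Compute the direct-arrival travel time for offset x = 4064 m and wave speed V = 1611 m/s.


t = x / V
= 4064 / 1611
= 2.5227 s

2.5227


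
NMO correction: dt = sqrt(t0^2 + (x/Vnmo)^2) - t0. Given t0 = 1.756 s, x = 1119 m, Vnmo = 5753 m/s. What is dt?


x/Vnmo = 1119/5753 = 0.194507
(x/Vnmo)^2 = 0.037833
t0^2 = 3.083536
sqrt(3.083536 + 0.037833) = 1.76674
dt = 1.76674 - 1.756 = 0.01074

0.01074


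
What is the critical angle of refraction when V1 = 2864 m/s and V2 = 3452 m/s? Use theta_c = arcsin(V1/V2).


V1/V2 = 2864/3452 = 0.829664
theta_c = arcsin(0.829664) = 56.0642 degrees

56.0642


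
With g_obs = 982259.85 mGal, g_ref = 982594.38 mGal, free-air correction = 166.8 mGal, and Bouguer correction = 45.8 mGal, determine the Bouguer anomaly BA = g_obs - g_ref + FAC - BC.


BA = g_obs - g_ref + FAC - BC
= 982259.85 - 982594.38 + 166.8 - 45.8
= -213.53 mGal

-213.53


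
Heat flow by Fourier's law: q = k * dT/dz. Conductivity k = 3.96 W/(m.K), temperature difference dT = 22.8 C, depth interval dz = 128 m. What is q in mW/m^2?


q = k * dT / dz * 1000
= 3.96 * 22.8 / 128 * 1000
= 0.705375 * 1000
= 705.375 mW/m^2

705.375


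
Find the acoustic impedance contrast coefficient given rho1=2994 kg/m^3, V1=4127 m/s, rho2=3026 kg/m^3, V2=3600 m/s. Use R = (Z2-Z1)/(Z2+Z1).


Z1 = 2994 * 4127 = 12356238
Z2 = 3026 * 3600 = 10893600
R = (10893600 - 12356238) / (10893600 + 12356238) = -1462638 / 23249838 = -0.0629

-0.0629


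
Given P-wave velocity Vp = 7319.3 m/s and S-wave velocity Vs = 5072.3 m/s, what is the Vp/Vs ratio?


Vp/Vs = 7319.3 / 5072.3
= 1.443

1.443


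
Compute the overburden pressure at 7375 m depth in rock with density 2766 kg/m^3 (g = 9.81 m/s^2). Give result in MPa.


P = rho * g * z / 1e6
= 2766 * 9.81 * 7375 / 1e6
= 200116642.5 / 1e6
= 200.1166 MPa

200.1166


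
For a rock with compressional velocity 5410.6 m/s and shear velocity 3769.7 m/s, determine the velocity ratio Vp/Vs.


Vp/Vs = 5410.6 / 3769.7
= 1.4353

1.4353


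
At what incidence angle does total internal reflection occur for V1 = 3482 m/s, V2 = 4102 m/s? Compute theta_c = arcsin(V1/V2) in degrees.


V1/V2 = 3482/4102 = 0.848854
theta_c = arcsin(0.848854) = 58.0873 degrees

58.0873


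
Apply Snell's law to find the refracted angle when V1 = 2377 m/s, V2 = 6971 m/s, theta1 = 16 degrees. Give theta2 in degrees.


sin(theta1) = sin(16 deg) = 0.275637
sin(theta2) = V2/V1 * sin(theta1) = 6971/2377 * 0.275637 = 0.808358
theta2 = arcsin(0.808358) = 53.9359 degrees

53.9359


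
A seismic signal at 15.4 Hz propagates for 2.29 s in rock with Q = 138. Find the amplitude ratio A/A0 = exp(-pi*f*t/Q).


pi*f*t/Q = pi*15.4*2.29/138 = 0.802836
A/A0 = exp(-0.802836) = 0.448056

0.448056


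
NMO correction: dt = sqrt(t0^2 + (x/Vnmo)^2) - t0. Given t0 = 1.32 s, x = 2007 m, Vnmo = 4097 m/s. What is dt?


x/Vnmo = 2007/4097 = 0.489871
(x/Vnmo)^2 = 0.239973
t0^2 = 1.7424
sqrt(1.7424 + 0.239973) = 1.407968
dt = 1.407968 - 1.32 = 0.087968

0.087968


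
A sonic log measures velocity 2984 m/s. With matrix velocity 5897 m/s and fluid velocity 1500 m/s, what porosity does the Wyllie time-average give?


1/V - 1/Vm = 1/2984 - 1/5897 = 0.00016554
1/Vf - 1/Vm = 1/1500 - 1/5897 = 0.00049709
phi = 0.00016554 / 0.00049709 = 0.333

0.333


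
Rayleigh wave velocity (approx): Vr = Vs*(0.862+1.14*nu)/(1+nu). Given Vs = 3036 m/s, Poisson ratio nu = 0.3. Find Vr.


Numerator factor = 0.862 + 1.14*0.3 = 1.204
Denominator = 1 + 0.3 = 1.3
Vr = 3036 * 1.204 / 1.3 = 2811.8 m/s

2811.8


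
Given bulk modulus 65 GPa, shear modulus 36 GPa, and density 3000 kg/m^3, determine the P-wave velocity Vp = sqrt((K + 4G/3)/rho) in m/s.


First compute the effective modulus:
K + 4G/3 = 65e9 + 4*36e9/3 = 113000000000.0 Pa
Then divide by density:
113000000000.0 / 3000 = 37666666.6667 Pa/(kg/m^3)
Take the square root:
Vp = sqrt(37666666.6667) = 6137.32 m/s

6137.32


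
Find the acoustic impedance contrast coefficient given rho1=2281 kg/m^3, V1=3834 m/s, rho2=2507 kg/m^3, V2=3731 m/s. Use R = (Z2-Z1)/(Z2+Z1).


Z1 = 2281 * 3834 = 8745354
Z2 = 2507 * 3731 = 9353617
R = (9353617 - 8745354) / (9353617 + 8745354) = 608263 / 18098971 = 0.0336

0.0336


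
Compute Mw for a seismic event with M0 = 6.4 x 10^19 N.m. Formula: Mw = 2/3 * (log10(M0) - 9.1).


log10(M0) = log10(6.4 x 10^19) = 19.8062
Mw = 2/3 * (19.8062 - 9.1)
= 2/3 * 10.7062
= 7.14

7.14


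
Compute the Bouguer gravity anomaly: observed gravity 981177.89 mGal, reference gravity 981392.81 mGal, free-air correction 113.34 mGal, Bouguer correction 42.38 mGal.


BA = g_obs - g_ref + FAC - BC
= 981177.89 - 981392.81 + 113.34 - 42.38
= -143.96 mGal

-143.96


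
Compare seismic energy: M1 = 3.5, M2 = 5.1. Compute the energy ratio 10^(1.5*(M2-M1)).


M2 - M1 = 5.1 - 3.5 = 1.6
1.5 * 1.6 = 2.4
ratio = 10^2.4 = 251.19

251.19


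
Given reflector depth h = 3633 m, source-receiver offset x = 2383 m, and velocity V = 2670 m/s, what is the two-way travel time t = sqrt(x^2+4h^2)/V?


x^2 + 4h^2 = 2383^2 + 4*3633^2 = 5678689 + 52794756 = 58473445
sqrt(58473445) = 7646.7931
t = 7646.7931 / 2670 = 2.864 s

2.864


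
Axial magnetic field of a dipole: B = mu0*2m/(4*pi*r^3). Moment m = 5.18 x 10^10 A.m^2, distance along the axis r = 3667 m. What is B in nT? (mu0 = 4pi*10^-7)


m = 5.18 x 10^10 = 51800000000 A.m^2
2m = 103600000000 A.m^2
r^3 = 3667^3 = 49309741963
B = (4pi*10^-7) * 103600000000 / (4*pi * 49309741963) * 1e9
= 130187.599565 / 619644492405.48 * 1e9
= 210.1005 nT

210.1005


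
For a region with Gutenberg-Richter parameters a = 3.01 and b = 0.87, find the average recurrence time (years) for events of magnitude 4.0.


log10(N) = 3.01 - 0.87*4.0 = -0.47
N = 10^-0.47 = 0.338844
T = 1/N = 1/0.338844 = 2.9512 years

2.9512


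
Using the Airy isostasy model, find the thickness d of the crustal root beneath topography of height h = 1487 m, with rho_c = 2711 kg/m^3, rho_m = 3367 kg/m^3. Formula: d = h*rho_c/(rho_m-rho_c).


rho_m - rho_c = 3367 - 2711 = 656
d = 1487 * 2711 / 656
= 4031257 / 656
= 6145.21 m

6145.21


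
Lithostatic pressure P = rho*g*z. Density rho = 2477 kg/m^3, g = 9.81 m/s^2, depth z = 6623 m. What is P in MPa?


P = rho * g * z / 1e6
= 2477 * 9.81 * 6623 / 1e6
= 160934727.51 / 1e6
= 160.9347 MPa

160.9347


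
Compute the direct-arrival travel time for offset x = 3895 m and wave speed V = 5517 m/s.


t = x / V
= 3895 / 5517
= 0.706 s

0.706


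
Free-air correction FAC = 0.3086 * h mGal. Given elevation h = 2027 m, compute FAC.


FAC = 0.3086 * h
= 0.3086 * 2027
= 625.5322 mGal

625.5322


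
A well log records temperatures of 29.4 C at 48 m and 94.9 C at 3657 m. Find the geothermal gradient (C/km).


dT = 94.9 - 29.4 = 65.5 C
dz = 3657 - 48 = 3609 m
gradient = dT/dz * 1000 = 65.5/3609 * 1000 = 18.1491 C/km

18.1491


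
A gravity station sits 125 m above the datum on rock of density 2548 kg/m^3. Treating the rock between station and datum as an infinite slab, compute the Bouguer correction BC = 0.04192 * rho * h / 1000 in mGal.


BC = 0.04192 * rho * h / 1000
= 0.04192 * 2548 * 125 / 1000
= 13.3515 mGal

13.3515


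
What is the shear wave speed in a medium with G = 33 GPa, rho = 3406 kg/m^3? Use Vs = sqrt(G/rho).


Convert G to Pa: G = 33e9 Pa
Compute G/rho = 33e9 / 3406 = 9688784.4979
Vs = sqrt(9688784.4979) = 3112.68 m/s

3112.68


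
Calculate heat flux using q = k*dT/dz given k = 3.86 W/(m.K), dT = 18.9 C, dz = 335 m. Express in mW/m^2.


q = k * dT / dz * 1000
= 3.86 * 18.9 / 335 * 1000
= 0.217773 * 1000
= 217.7731 mW/m^2

217.7731


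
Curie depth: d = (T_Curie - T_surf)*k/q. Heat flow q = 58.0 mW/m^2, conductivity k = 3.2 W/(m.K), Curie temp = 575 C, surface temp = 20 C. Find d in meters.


T_Curie - T_surf = 575 - 20 = 555 C
Convert q to W/m^2: 58.0 mW/m^2 = 0.058 W/m^2
d = 555 * 3.2 / 0.058 = 30620.69 m

30620.69


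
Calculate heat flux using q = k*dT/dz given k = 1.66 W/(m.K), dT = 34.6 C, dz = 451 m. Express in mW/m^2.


q = k * dT / dz * 1000
= 1.66 * 34.6 / 451 * 1000
= 0.127353 * 1000
= 127.3525 mW/m^2

127.3525


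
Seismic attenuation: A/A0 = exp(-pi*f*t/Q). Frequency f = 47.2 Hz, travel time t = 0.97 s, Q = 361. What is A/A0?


pi*f*t/Q = pi*47.2*0.97/361 = 0.398434
A/A0 = exp(-0.398434) = 0.671371

0.671371


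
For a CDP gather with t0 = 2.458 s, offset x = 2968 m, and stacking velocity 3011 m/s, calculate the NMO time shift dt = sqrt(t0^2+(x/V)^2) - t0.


x/Vnmo = 2968/3011 = 0.985719
(x/Vnmo)^2 = 0.971642
t0^2 = 6.041764
sqrt(6.041764 + 0.971642) = 2.648284
dt = 2.648284 - 2.458 = 0.190284

0.190284


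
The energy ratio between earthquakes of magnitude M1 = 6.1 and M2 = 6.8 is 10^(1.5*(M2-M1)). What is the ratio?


M2 - M1 = 6.8 - 6.1 = 0.7
1.5 * 0.7 = 1.05
ratio = 10^1.05 = 11.22

11.22


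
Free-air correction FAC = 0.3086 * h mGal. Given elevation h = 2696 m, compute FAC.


FAC = 0.3086 * h
= 0.3086 * 2696
= 831.9856 mGal

831.9856


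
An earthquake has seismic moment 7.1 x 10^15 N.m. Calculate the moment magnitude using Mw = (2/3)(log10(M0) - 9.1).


log10(M0) = log10(7.1 x 10^15) = 15.8513
Mw = 2/3 * (15.8513 - 9.1)
= 2/3 * 6.7513
= 4.5

4.5


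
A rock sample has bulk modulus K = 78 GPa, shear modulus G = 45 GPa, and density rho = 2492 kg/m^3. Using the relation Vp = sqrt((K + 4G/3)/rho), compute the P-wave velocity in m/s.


First compute the effective modulus:
K + 4G/3 = 78e9 + 4*45e9/3 = 138000000000.0 Pa
Then divide by density:
138000000000.0 / 2492 = 55377207.0626 Pa/(kg/m^3)
Take the square root:
Vp = sqrt(55377207.0626) = 7441.59 m/s

7441.59


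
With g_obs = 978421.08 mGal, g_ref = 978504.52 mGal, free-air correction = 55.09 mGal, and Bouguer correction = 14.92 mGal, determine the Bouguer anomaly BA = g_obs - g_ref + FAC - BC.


BA = g_obs - g_ref + FAC - BC
= 978421.08 - 978504.52 + 55.09 - 14.92
= -43.27 mGal

-43.27


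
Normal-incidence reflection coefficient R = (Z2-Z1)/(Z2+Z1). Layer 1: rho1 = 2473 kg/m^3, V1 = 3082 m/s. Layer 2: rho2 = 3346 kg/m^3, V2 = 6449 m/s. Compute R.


Z1 = 2473 * 3082 = 7621786
Z2 = 3346 * 6449 = 21578354
R = (21578354 - 7621786) / (21578354 + 7621786) = 13956568 / 29200140 = 0.478

0.478


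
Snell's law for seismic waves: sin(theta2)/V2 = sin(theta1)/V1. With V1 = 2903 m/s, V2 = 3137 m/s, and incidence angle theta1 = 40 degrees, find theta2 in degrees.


sin(theta1) = sin(40 deg) = 0.642788
sin(theta2) = V2/V1 * sin(theta1) = 3137/2903 * 0.642788 = 0.6946
theta2 = arcsin(0.6946) = 43.9954 degrees

43.9954


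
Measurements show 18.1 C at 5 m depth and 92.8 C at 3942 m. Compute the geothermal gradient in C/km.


dT = 92.8 - 18.1 = 74.7 C
dz = 3942 - 5 = 3937 m
gradient = dT/dz * 1000 = 74.7/3937 * 1000 = 18.9738 C/km

18.9738


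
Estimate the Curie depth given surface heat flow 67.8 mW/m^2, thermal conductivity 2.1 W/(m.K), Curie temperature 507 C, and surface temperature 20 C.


T_Curie - T_surf = 507 - 20 = 487 C
Convert q to W/m^2: 67.8 mW/m^2 = 0.0678 W/m^2
d = 487 * 2.1 / 0.0678 = 15084.07 m

15084.07


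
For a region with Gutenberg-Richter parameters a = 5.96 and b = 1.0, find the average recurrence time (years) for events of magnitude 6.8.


log10(N) = 5.96 - 1.0*6.8 = -0.84
N = 10^-0.84 = 0.144544
T = 1/N = 1/0.144544 = 6.9183 years

6.9183


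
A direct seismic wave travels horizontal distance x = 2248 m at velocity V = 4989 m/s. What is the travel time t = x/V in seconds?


t = x / V
= 2248 / 4989
= 0.4506 s

0.4506


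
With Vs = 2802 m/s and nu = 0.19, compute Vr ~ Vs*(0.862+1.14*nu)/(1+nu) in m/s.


Numerator factor = 0.862 + 1.14*0.19 = 1.0786
Denominator = 1 + 0.19 = 1.19
Vr = 2802 * 1.0786 / 1.19 = 2539.7 m/s

2539.7


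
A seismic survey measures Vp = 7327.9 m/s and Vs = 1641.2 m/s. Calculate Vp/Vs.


Vp/Vs = 7327.9 / 1641.2
= 4.465

4.465


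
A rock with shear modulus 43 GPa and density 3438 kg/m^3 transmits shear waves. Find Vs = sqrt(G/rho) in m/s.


Convert G to Pa: G = 43e9 Pa
Compute G/rho = 43e9 / 3438 = 12507271.6696
Vs = sqrt(12507271.6696) = 3536.56 m/s

3536.56


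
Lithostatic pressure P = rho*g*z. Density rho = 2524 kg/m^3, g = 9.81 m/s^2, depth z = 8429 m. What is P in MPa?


P = rho * g * z / 1e6
= 2524 * 9.81 * 8429 / 1e6
= 208705748.76 / 1e6
= 208.7057 MPa

208.7057


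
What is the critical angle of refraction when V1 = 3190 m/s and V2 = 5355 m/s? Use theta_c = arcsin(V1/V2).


V1/V2 = 3190/5355 = 0.595705
theta_c = arcsin(0.595705) = 36.5629 degrees

36.5629


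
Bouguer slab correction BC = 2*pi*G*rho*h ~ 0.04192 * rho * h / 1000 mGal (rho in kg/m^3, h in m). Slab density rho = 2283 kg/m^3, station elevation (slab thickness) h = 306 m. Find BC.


BC = 0.04192 * rho * h / 1000
= 0.04192 * 2283 * 306 / 1000
= 29.2852 mGal

29.2852


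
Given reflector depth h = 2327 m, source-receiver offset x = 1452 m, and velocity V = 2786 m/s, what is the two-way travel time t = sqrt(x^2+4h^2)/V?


x^2 + 4h^2 = 1452^2 + 4*2327^2 = 2108304 + 21659716 = 23768020
sqrt(23768020) = 4875.2456
t = 4875.2456 / 2786 = 1.7499 s

1.7499


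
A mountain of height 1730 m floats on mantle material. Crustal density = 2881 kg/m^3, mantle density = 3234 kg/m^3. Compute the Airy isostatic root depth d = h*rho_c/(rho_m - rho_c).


rho_m - rho_c = 3234 - 2881 = 353
d = 1730 * 2881 / 353
= 4984130 / 353
= 14119.35 m

14119.35


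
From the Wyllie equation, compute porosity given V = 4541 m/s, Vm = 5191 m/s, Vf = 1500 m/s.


1/V - 1/Vm = 1/4541 - 1/5191 = 2.757e-05
1/Vf - 1/Vm = 1/1500 - 1/5191 = 0.00047403
phi = 2.757e-05 / 0.00047403 = 0.0582

0.0582


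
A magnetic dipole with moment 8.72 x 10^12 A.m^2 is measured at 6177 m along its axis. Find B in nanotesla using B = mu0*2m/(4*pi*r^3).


m = 8.72 x 10^12 = 8720000000000 A.m^2
2m = 17440000000000 A.m^2
r^3 = 6177^3 = 235685467233
B = (4pi*10^-7) * 17440000000000 / (4*pi * 235685467233) * 1e9
= 21915750.351442 / 2961710929668.28 * 1e9
= 7399.6926 nT

7399.6926


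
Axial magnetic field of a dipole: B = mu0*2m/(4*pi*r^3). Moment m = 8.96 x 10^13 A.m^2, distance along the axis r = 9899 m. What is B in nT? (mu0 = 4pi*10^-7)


m = 8.96 x 10^13 = 89600000000000 A.m^2
2m = 179200000000000 A.m^2
r^3 = 9899^3 = 970004999699
B = (4pi*10^-7) * 179200000000000 / (4*pi * 970004999699) * 1e9
= 225189361.409316 / 12189442323998.99 * 1e9
= 18474.1316 nT

18474.1316


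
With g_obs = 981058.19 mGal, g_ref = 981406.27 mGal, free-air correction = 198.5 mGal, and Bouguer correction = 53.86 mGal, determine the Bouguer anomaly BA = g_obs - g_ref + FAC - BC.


BA = g_obs - g_ref + FAC - BC
= 981058.19 - 981406.27 + 198.5 - 53.86
= -203.44 mGal

-203.44


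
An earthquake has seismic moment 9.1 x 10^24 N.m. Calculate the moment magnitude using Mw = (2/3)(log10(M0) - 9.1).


log10(M0) = log10(9.1 x 10^24) = 24.959
Mw = 2/3 * (24.959 - 9.1)
= 2/3 * 15.859
= 10.57

10.57


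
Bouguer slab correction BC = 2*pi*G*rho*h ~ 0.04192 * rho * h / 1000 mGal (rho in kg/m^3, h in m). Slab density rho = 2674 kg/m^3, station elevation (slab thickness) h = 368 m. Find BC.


BC = 0.04192 * rho * h / 1000
= 0.04192 * 2674 * 368 / 1000
= 41.2506 mGal

41.2506


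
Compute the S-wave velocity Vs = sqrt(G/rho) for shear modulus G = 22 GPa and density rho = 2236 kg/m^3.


Convert G to Pa: G = 22e9 Pa
Compute G/rho = 22e9 / 2236 = 9838998.2111
Vs = sqrt(9838998.2111) = 3136.72 m/s

3136.72


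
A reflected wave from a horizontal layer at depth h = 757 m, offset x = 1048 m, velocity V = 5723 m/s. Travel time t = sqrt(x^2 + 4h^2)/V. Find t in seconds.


x^2 + 4h^2 = 1048^2 + 4*757^2 = 1098304 + 2292196 = 3390500
sqrt(3390500) = 1841.331
t = 1841.331 / 5723 = 0.3217 s

0.3217


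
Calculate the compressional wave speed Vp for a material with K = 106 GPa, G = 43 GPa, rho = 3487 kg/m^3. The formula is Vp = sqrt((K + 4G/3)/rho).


First compute the effective modulus:
K + 4G/3 = 106e9 + 4*43e9/3 = 163333333333.33 Pa
Then divide by density:
163333333333.33 / 3487 = 46840646.2097 Pa/(kg/m^3)
Take the square root:
Vp = sqrt(46840646.2097) = 6844.02 m/s

6844.02


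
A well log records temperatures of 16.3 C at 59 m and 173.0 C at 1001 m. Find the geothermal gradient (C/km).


dT = 173.0 - 16.3 = 156.7 C
dz = 1001 - 59 = 942 m
gradient = dT/dz * 1000 = 156.7/942 * 1000 = 166.3482 C/km

166.3482


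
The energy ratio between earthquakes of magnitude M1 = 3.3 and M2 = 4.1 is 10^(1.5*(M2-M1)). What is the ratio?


M2 - M1 = 4.1 - 3.3 = 0.8
1.5 * 0.8 = 1.2
ratio = 10^1.2 = 15.85

15.85


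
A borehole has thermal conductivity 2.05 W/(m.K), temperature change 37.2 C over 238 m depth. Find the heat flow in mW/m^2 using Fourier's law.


q = k * dT / dz * 1000
= 2.05 * 37.2 / 238 * 1000
= 0.32042 * 1000
= 320.4202 mW/m^2

320.4202


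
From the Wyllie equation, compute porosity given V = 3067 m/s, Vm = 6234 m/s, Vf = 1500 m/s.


1/V - 1/Vm = 1/3067 - 1/6234 = 0.00016564
1/Vf - 1/Vm = 1/1500 - 1/6234 = 0.00050626
phi = 0.00016564 / 0.00050626 = 0.3272

0.3272


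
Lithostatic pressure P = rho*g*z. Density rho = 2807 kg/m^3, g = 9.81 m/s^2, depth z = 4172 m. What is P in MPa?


P = rho * g * z / 1e6
= 2807 * 9.81 * 4172 / 1e6
= 114882987.24 / 1e6
= 114.883 MPa

114.883


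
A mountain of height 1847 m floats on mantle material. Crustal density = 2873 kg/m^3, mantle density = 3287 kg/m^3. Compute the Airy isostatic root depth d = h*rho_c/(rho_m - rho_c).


rho_m - rho_c = 3287 - 2873 = 414
d = 1847 * 2873 / 414
= 5306431 / 414
= 12817.47 m

12817.47


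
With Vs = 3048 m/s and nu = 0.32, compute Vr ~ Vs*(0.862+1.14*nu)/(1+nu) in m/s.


Numerator factor = 0.862 + 1.14*0.32 = 1.2268
Denominator = 1 + 0.32 = 1.32
Vr = 3048 * 1.2268 / 1.32 = 2832.79 m/s

2832.79


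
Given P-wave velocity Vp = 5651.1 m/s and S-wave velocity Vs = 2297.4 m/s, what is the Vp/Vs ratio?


Vp/Vs = 5651.1 / 2297.4
= 2.4598

2.4598


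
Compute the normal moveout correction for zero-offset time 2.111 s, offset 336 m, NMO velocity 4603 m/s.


x/Vnmo = 336/4603 = 0.072996
(x/Vnmo)^2 = 0.005328
t0^2 = 4.456321
sqrt(4.456321 + 0.005328) = 2.112262
dt = 2.112262 - 2.111 = 0.001262

0.001262


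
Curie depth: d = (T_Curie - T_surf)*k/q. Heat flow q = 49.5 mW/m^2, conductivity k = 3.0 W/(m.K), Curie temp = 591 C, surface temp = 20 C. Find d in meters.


T_Curie - T_surf = 591 - 20 = 571 C
Convert q to W/m^2: 49.5 mW/m^2 = 0.0495 W/m^2
d = 571 * 3.0 / 0.0495 = 34606.06 m

34606.06


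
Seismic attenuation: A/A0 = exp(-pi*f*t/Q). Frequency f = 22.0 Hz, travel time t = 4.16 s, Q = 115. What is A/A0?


pi*f*t/Q = pi*22.0*4.16/115 = 2.500161
A/A0 = exp(-2.500161) = 0.082072

0.082072


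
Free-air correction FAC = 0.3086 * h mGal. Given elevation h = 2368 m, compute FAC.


FAC = 0.3086 * h
= 0.3086 * 2368
= 730.7648 mGal

730.7648


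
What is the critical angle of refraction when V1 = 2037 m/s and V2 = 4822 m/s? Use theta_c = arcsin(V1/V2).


V1/V2 = 2037/4822 = 0.422439
theta_c = arcsin(0.422439) = 24.9887 degrees

24.9887


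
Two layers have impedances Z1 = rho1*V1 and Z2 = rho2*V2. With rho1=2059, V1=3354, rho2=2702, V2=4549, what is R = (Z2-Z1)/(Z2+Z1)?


Z1 = 2059 * 3354 = 6905886
Z2 = 2702 * 4549 = 12291398
R = (12291398 - 6905886) / (12291398 + 6905886) = 5385512 / 19197284 = 0.2805

0.2805


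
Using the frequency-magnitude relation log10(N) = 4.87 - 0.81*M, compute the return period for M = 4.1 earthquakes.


log10(N) = 4.87 - 0.81*4.1 = 1.549
N = 10^1.549 = 35.399734
T = 1/N = 1/35.399734 = 0.0282 years

0.0282


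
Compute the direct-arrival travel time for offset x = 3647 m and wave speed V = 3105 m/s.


t = x / V
= 3647 / 3105
= 1.1746 s

1.1746


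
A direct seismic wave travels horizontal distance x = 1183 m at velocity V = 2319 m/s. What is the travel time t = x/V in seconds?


t = x / V
= 1183 / 2319
= 0.5101 s

0.5101


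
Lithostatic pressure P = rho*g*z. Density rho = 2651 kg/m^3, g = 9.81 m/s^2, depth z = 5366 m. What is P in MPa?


P = rho * g * z / 1e6
= 2651 * 9.81 * 5366 / 1e6
= 139549859.46 / 1e6
= 139.5499 MPa

139.5499


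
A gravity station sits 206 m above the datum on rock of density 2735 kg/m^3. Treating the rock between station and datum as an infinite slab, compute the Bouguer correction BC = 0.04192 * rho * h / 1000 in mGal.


BC = 0.04192 * rho * h / 1000
= 0.04192 * 2735 * 206 / 1000
= 23.6181 mGal

23.6181


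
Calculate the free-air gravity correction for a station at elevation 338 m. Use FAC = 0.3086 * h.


FAC = 0.3086 * h
= 0.3086 * 338
= 104.3068 mGal

104.3068


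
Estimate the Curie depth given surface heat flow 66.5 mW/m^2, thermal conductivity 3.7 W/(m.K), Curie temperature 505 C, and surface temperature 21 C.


T_Curie - T_surf = 505 - 21 = 484 C
Convert q to W/m^2: 66.5 mW/m^2 = 0.0665 W/m^2
d = 484 * 3.7 / 0.0665 = 26929.32 m

26929.32


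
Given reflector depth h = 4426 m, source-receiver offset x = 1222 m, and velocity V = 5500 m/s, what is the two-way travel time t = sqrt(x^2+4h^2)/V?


x^2 + 4h^2 = 1222^2 + 4*4426^2 = 1493284 + 78357904 = 79851188
sqrt(79851188) = 8935.9492
t = 8935.9492 / 5500 = 1.6247 s

1.6247


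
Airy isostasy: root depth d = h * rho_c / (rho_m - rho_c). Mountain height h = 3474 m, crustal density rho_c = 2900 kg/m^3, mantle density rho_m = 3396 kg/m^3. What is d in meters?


rho_m - rho_c = 3396 - 2900 = 496
d = 3474 * 2900 / 496
= 10074600 / 496
= 20311.69 m

20311.69


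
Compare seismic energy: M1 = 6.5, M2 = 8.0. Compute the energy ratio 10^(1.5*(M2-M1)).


M2 - M1 = 8.0 - 6.5 = 1.5
1.5 * 1.5 = 2.25
ratio = 10^2.25 = 177.83

177.83


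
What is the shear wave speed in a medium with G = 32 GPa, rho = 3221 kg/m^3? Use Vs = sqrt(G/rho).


Convert G to Pa: G = 32e9 Pa
Compute G/rho = 32e9 / 3221 = 9934802.8563
Vs = sqrt(9934802.8563) = 3151.95 m/s

3151.95


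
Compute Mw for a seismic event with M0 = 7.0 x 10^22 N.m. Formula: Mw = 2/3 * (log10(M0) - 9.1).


log10(M0) = log10(7.0 x 10^22) = 22.8451
Mw = 2/3 * (22.8451 - 9.1)
= 2/3 * 13.7451
= 9.16

9.16


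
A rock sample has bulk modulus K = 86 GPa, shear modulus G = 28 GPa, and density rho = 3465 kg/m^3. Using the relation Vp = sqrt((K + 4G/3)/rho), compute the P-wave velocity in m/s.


First compute the effective modulus:
K + 4G/3 = 86e9 + 4*28e9/3 = 123333333333.33 Pa
Then divide by density:
123333333333.33 / 3465 = 35594035.594 Pa/(kg/m^3)
Take the square root:
Vp = sqrt(35594035.594) = 5966.07 m/s

5966.07


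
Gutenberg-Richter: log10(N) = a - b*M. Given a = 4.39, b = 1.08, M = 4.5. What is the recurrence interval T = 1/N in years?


log10(N) = 4.39 - 1.08*4.5 = -0.47
N = 10^-0.47 = 0.338844
T = 1/N = 1/0.338844 = 2.9512 years

2.9512


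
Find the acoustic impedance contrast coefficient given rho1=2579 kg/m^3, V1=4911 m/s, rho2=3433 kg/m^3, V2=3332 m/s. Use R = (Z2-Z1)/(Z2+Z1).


Z1 = 2579 * 4911 = 12665469
Z2 = 3433 * 3332 = 11438756
R = (11438756 - 12665469) / (11438756 + 12665469) = -1226713 / 24104225 = -0.0509

-0.0509


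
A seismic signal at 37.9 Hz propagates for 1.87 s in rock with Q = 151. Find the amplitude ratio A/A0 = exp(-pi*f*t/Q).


pi*f*t/Q = pi*37.9*1.87/151 = 1.47453
A/A0 = exp(-1.47453) = 0.228886

0.228886


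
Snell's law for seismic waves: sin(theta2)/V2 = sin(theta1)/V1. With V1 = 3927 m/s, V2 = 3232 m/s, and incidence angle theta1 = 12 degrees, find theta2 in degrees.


sin(theta1) = sin(12 deg) = 0.207912
sin(theta2) = V2/V1 * sin(theta1) = 3232/3927 * 0.207912 = 0.171116
theta2 = arcsin(0.171116) = 9.8527 degrees

9.8527


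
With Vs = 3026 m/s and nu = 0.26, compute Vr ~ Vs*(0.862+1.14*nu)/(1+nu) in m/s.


Numerator factor = 0.862 + 1.14*0.26 = 1.1584
Denominator = 1 + 0.26 = 1.26
Vr = 3026 * 1.1584 / 1.26 = 2782.0 m/s

2782.0


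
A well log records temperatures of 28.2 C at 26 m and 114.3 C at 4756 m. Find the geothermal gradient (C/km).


dT = 114.3 - 28.2 = 86.1 C
dz = 4756 - 26 = 4730 m
gradient = dT/dz * 1000 = 86.1/4730 * 1000 = 18.203 C/km

18.203


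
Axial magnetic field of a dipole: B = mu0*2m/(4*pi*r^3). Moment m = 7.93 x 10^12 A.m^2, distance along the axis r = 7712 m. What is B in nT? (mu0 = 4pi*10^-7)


m = 7.93 x 10^12 = 7930000000000 A.m^2
2m = 15860000000000 A.m^2
r^3 = 7712^3 = 458670768128
B = (4pi*10^-7) * 15860000000000 / (4*pi * 458670768128) * 1e9
= 19930263.794374 / 5763826862269.25 * 1e9
= 3457.8179 nT

3457.8179


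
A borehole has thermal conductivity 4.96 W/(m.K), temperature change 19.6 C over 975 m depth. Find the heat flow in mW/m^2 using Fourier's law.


q = k * dT / dz * 1000
= 4.96 * 19.6 / 975 * 1000
= 0.099709 * 1000
= 99.7087 mW/m^2

99.7087


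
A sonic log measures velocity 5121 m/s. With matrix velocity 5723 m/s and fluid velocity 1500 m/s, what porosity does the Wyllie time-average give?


1/V - 1/Vm = 1/5121 - 1/5723 = 2.054e-05
1/Vf - 1/Vm = 1/1500 - 1/5723 = 0.00049193
phi = 2.054e-05 / 0.00049193 = 0.0418

0.0418


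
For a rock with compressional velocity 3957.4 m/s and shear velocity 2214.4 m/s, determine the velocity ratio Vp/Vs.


Vp/Vs = 3957.4 / 2214.4
= 1.7871

1.7871


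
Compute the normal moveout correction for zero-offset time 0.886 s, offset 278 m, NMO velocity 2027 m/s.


x/Vnmo = 278/2027 = 0.137148
(x/Vnmo)^2 = 0.01881
t0^2 = 0.784996
sqrt(0.784996 + 0.01881) = 0.896552
dt = 0.896552 - 0.886 = 0.010552

0.010552


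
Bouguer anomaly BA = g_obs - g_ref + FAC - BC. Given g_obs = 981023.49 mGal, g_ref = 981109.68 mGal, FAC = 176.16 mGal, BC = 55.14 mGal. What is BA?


BA = g_obs - g_ref + FAC - BC
= 981023.49 - 981109.68 + 176.16 - 55.14
= 34.83 mGal

34.83


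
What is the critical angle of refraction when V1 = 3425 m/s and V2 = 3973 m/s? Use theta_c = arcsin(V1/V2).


V1/V2 = 3425/3973 = 0.862069
theta_c = arcsin(0.862069) = 59.5497 degrees

59.5497


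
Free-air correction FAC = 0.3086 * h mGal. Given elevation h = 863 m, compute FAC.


FAC = 0.3086 * h
= 0.3086 * 863
= 266.3218 mGal

266.3218


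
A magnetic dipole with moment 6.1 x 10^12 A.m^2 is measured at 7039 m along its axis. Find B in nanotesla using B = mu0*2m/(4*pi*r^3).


m = 6.1 x 10^12 = 6100000000000 A.m^2
2m = 12200000000000 A.m^2
r^3 = 7039^3 = 348765000319
B = (4pi*10^-7) * 12200000000000 / (4*pi * 348765000319) * 1e9
= 15330972.149518 / 4382710251325.65 * 1e9
= 3498.0574 nT

3498.0574


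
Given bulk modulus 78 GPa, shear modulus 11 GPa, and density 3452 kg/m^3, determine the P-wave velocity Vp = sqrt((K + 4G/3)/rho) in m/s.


First compute the effective modulus:
K + 4G/3 = 78e9 + 4*11e9/3 = 92666666666.67 Pa
Then divide by density:
92666666666.67 / 3452 = 26844341.4446 Pa/(kg/m^3)
Take the square root:
Vp = sqrt(26844341.4446) = 5181.15 m/s

5181.15


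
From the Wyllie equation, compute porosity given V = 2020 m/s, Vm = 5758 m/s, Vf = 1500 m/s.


1/V - 1/Vm = 1/2020 - 1/5758 = 0.00032138
1/Vf - 1/Vm = 1/1500 - 1/5758 = 0.000493
phi = 0.00032138 / 0.000493 = 0.6519

0.6519


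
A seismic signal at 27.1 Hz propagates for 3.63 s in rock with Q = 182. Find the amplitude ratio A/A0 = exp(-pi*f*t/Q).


pi*f*t/Q = pi*27.1*3.63/182 = 1.698065
A/A0 = exp(-1.698065) = 0.183037

0.183037


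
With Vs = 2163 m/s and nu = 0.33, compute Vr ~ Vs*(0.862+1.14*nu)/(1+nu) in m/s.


Numerator factor = 0.862 + 1.14*0.33 = 1.2382
Denominator = 1 + 0.33 = 1.33
Vr = 2163 * 1.2382 / 1.33 = 2013.7 m/s

2013.7


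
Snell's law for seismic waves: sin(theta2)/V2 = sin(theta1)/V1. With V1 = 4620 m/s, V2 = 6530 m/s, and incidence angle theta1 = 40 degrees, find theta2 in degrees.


sin(theta1) = sin(40 deg) = 0.642788
sin(theta2) = V2/V1 * sin(theta1) = 6530/4620 * 0.642788 = 0.908529
theta2 = arcsin(0.908529) = 65.3028 degrees

65.3028


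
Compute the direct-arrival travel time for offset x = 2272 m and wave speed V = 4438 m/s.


t = x / V
= 2272 / 4438
= 0.5119 s

0.5119


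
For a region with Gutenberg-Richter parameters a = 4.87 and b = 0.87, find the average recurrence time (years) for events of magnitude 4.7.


log10(N) = 4.87 - 0.87*4.7 = 0.781
N = 10^0.781 = 6.039486
T = 1/N = 1/6.039486 = 0.1656 years

0.1656


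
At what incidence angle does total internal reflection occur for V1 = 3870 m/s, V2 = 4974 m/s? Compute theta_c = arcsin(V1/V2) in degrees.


V1/V2 = 3870/4974 = 0.778046
theta_c = arcsin(0.778046) = 51.082 degrees

51.082


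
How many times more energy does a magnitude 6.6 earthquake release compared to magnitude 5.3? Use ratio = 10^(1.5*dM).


M2 - M1 = 6.6 - 5.3 = 1.3
1.5 * 1.3 = 1.95
ratio = 10^1.95 = 89.13

89.13
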